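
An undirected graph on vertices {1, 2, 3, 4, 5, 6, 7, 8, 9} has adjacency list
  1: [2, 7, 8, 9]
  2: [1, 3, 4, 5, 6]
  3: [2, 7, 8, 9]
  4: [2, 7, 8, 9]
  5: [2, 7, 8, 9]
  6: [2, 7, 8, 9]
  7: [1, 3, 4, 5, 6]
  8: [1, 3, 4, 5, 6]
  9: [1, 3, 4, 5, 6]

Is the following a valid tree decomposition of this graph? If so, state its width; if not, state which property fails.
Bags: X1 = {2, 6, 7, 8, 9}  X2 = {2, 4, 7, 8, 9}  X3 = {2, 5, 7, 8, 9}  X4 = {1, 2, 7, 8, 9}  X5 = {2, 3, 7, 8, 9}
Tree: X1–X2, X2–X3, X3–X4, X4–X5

Yes; width 4.

Every vertex of G appears in some bag (union = {1, 2, 3, 4, 5, 6, 7, 8, 9}); every edge is covered by a bag; and for each vertex v the set of bags containing v is connected in the bag tree. The decomposition is therefore valid. The largest bag has 5 vertices, so the width is 4.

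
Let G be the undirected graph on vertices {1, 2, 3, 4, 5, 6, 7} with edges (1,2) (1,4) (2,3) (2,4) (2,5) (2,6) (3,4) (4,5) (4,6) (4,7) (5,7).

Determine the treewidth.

A width-2 tree decomposition is:
Bags: B1 = {2, 4, 5}  B2 = {2, 4, 6}  B3 = {1, 2, 4}  B4 = {4, 5, 7}  B5 = {2, 3, 4}
Tree: B1–B2, B2–B3, B1–B4, B3–B5
Each bag holds 3 vertices, so the decomposition has width 2, which upper-bounds the treewidth. Conversely, {1, 2, 4} is a clique of size 3, and the vertices of any clique must share a bag in every tree decomposition; so some bag has ≥ 3 vertices and tw(G) ≥ 2. Combining the bounds, tw(G) = 2.

2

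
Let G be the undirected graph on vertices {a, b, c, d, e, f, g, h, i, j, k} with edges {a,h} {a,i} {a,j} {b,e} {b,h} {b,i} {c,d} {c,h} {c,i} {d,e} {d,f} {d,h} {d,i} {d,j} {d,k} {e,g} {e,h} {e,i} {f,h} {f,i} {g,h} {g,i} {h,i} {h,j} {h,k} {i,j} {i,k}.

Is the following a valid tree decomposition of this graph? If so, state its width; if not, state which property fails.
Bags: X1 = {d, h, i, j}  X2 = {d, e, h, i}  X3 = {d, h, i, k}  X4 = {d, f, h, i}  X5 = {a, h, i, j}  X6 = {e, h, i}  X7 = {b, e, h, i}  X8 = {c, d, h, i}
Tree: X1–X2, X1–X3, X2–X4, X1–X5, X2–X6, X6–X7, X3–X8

A tree decomposition must satisfy three properties: every vertex lies in some bag; for every edge, both endpoints lie together in some bag; and for every vertex, the bags containing it form a connected subtree. Here vertex g appears in no bag, so the decomposition is invalid.

No — vertex g appears in no bag.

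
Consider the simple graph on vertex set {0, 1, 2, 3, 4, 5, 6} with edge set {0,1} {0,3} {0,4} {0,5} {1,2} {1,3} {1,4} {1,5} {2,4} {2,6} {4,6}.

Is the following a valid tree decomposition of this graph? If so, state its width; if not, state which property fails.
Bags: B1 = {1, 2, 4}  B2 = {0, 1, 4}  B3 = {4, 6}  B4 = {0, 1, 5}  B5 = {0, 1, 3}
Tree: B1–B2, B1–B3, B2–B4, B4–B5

No — edge (2,6) lies in no bag.

A tree decomposition must satisfy three properties: every vertex lies in some bag; for every edge, both endpoints lie together in some bag; and for every vertex, the bags containing it form a connected subtree. Here edge (2,6) lies in no bag, so the decomposition is invalid.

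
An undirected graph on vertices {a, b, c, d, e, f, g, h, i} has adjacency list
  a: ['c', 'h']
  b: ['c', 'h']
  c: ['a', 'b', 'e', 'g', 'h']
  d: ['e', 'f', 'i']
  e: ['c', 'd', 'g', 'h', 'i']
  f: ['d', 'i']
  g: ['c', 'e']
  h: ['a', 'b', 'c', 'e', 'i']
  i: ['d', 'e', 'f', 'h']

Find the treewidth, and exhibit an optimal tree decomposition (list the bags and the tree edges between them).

The largest bag has 3 vertices, giving width 2; this decomposition certifies tw(G) ≤ 2. On the other hand G contains the 3-clique {d, e, i}. A clique must lie in a single bag of any decomposition, so no decomposition can have width below 2. Combining the bounds, tw(G) = 2.

Treewidth 2.
One optimal decomposition is:
Bags: B1 = {e, h, i}  B2 = {c, e, h}  B3 = {c, e, g}  B4 = {a, c, h}  B5 = {d, e, i}  B6 = {b, c, h}  B7 = {d, f, i}
Tree: B1–B2, B2–B3, B2–B4, B1–B5, B2–B6, B5–B7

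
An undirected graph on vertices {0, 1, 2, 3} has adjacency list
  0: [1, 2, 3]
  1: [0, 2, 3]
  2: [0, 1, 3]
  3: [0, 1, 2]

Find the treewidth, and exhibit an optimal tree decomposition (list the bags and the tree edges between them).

Treewidth 3.
One such decomposition:
Bags: B1 = {0, 1, 2, 3}
Tree: (single bag)

A single bag containing all 4 vertices is trivially a valid decomposition of width 3. Conversely, {0, 1, 2, 3} is a clique of size 4, and the vertices of any clique must share a bag in every tree decomposition; so some bag has ≥ 4 vertices and tw(G) ≥ 3. The upper and lower bounds meet at 3, so that is the treewidth.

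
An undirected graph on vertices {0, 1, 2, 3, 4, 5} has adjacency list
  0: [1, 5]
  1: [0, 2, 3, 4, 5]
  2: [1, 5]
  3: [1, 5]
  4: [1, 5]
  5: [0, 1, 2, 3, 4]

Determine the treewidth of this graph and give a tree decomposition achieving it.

Every bag has size at most 3, so the width is 3 − 1 = 2 and tw(G) ≤ 2. On the other hand G contains the 3-clique {0, 1, 5}. A clique must lie in a single bag of any decomposition, so no decomposition can have width below 2. Therefore the treewidth is 2.

Treewidth 2.
One such decomposition:
Bags: B1 = {0, 1, 5}  B2 = {1, 3, 5}  B3 = {1, 2, 5}  B4 = {1, 4, 5}
Tree: B1–B2, B2–B3, B2–B4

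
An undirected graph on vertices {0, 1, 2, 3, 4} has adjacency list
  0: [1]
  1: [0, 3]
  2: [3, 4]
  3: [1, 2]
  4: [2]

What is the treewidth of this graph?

A width-1 tree decomposition is:
Bags: B1 = {2, 4}  B2 = {2, 3}  B3 = {1, 3}  B4 = {0, 1}
Tree: B1–B2, B2–B3, B3–B4
Every bag has size at most 2, so the width is 2 − 1 = 1 and tw(G) ≤ 1. Any graph with an edge has treewidth ≥ 1, and G has the edge 4–2. Combining the bounds, tw(G) = 1.

1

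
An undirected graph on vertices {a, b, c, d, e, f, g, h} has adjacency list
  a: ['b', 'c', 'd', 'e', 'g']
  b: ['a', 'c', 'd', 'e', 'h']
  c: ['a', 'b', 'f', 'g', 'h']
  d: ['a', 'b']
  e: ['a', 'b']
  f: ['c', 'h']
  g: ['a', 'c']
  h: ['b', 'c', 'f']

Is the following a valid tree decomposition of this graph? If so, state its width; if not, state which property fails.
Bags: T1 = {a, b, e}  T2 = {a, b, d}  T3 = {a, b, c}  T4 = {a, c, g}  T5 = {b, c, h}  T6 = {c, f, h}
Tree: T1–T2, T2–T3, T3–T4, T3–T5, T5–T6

Yes; width 2.

Vertex coverage: the bags together contain {a, b, c, d, e, f, g, h}, the full vertex set. Edge coverage: each edge of G has both endpoints in at least one bag. Running intersection: for every vertex, the bags containing it form a connected subtree. All three properties hold, so this is a valid tree decomposition of width max|bag| − 1 = 2, and hence tw(G) ≤ 2.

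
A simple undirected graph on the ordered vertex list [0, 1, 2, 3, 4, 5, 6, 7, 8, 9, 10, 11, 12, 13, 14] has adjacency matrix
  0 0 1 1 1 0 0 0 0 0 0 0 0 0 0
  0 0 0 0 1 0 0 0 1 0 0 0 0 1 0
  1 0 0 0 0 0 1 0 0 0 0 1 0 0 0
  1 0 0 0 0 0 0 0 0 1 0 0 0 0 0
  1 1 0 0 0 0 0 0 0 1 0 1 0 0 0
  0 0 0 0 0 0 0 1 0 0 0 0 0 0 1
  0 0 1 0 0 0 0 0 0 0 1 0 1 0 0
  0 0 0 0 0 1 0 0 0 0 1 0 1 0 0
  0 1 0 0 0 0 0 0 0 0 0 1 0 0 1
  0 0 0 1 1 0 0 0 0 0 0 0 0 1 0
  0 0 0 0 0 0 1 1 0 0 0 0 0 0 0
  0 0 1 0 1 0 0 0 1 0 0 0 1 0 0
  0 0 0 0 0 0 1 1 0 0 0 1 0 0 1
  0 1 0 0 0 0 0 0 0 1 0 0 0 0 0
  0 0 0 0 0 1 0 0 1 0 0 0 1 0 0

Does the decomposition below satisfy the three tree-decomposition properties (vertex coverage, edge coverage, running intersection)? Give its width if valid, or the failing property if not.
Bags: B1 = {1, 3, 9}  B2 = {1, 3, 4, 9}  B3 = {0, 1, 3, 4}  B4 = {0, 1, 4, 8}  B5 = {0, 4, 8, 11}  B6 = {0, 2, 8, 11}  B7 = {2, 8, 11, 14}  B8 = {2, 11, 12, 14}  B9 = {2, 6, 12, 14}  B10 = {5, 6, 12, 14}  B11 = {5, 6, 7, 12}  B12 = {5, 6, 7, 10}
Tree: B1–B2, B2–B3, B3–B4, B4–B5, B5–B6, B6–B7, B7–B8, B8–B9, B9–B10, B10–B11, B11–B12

A tree decomposition must satisfy three properties: every vertex lies in some bag; for every edge, both endpoints lie together in some bag; and for every vertex, the bags containing it form a connected subtree. Here vertex 13 appears in no bag, so the decomposition is invalid.

No — vertex 13 appears in no bag.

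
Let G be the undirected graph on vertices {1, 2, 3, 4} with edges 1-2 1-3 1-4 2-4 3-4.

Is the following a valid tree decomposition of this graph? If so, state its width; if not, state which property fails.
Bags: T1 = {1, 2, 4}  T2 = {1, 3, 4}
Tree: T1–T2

Every vertex of G appears in some bag (union = {1, 2, 3, 4}); every edge is covered by a bag; and for each vertex v the set of bags containing v is connected in the bag tree. The decomposition is therefore valid. The largest bag has 3 vertices, so the width is 2.

Yes; width 2.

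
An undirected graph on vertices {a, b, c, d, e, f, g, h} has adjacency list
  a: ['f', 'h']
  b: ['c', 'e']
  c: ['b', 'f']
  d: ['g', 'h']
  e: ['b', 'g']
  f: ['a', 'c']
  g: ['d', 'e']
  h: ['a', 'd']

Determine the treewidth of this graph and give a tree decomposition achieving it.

Treewidth 2.
Bags: B1 = {a, c, f}  B2 = {a, c, h}  B3 = {c, d, h}  B4 = {c, d, g}  B5 = {c, e, g}  B6 = {b, c, e}
Tree: B1–B2, B2–B3, B3–B4, B4–B5, B5–B6

Each bag holds 3 vertices, so the decomposition has width 2, which upper-bounds the treewidth. Since c–f–a–h–d–g–e–b–c is a cycle in G, G is not acyclic. Forests are exactly the graphs of treewidth ≤ 1, so tw(G) ≥ 2. Therefore the treewidth is 2.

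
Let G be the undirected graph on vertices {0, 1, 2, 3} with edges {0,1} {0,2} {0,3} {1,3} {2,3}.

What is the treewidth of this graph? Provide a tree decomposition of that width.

The largest bag has 3 vertices, giving width 2; this decomposition certifies tw(G) ≤ 2. Conversely, {0, 1, 3} is a clique of size 3, and the vertices of any clique must share a bag in every tree decomposition; so some bag has ≥ 3 vertices and tw(G) ≥ 2. Combining the bounds, tw(G) = 2.

Treewidth 2.
One such decomposition:
Bags: B1 = {0, 1, 3}  B2 = {0, 2, 3}
Tree: B1–B2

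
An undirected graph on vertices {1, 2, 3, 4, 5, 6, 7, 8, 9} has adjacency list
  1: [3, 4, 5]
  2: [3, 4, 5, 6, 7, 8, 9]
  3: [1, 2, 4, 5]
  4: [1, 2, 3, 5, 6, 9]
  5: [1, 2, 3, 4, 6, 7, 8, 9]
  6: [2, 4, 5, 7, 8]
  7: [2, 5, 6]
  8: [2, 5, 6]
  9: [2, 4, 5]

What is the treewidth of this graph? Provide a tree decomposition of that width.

Each bag holds 4 vertices, so the decomposition has width 3, which upper-bounds the treewidth. Conversely, {1, 3, 4, 5} is a clique of size 4, and the vertices of any clique must share a bag in every tree decomposition; so some bag has ≥ 4 vertices and tw(G) ≥ 3. Therefore the treewidth is 3.

Treewidth 3.
Bags: B1 = {2, 4, 5, 9}  B2 = {2, 4, 5, 6}  B3 = {2, 3, 4, 5}  B4 = {1, 3, 4, 5}  B5 = {2, 5, 6, 7}  B6 = {2, 5, 6, 8}
Tree: B1–B2, B2–B3, B3–B4, B2–B5, B5–B6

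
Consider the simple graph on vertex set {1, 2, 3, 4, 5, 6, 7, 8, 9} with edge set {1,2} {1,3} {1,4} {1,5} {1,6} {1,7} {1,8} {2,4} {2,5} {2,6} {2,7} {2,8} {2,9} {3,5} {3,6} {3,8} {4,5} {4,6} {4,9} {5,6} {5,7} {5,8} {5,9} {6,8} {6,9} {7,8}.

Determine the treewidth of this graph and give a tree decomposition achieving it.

Treewidth 4.
Bags: B1 = {1, 2, 5, 6, 8}  B2 = {1, 3, 5, 6, 8}  B3 = {1, 2, 4, 5, 6}  B4 = {1, 2, 5, 7, 8}  B5 = {2, 4, 5, 6, 9}
Tree: B1–B2, B1–B3, B1–B4, B3–B5

Every bag has size at most 5, so the width is 5 − 1 = 4 and tw(G) ≤ 4. Conversely, {1, 2, 5, 6, 8} is a clique of size 5, and the vertices of any clique must share a bag in every tree decomposition; so some bag has ≥ 5 vertices and tw(G) ≥ 4. Therefore the treewidth is 4.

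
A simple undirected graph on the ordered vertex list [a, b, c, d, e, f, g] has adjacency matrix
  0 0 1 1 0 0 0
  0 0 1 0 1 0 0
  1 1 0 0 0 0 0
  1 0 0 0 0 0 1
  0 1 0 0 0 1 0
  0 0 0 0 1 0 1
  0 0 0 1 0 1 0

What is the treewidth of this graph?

2

A width-2 tree decomposition is:
Bags: B1 = {b, c, e}  B2 = {a, c, e}  B3 = {a, d, e}  B4 = {d, e, g}  B5 = {e, f, g}
Tree: B1–B2, B2–B3, B3–B4, B4–B5
Each bag holds 3 vertices, so the decomposition has width 2, which upper-bounds the treewidth. For the lower bound, G contains the cycle e–b–c–a–d–g–f–e, so G is not a forest; only forests have treewidth ≤ 1, hence tw(G) ≥ 2. Combining the bounds, tw(G) = 2.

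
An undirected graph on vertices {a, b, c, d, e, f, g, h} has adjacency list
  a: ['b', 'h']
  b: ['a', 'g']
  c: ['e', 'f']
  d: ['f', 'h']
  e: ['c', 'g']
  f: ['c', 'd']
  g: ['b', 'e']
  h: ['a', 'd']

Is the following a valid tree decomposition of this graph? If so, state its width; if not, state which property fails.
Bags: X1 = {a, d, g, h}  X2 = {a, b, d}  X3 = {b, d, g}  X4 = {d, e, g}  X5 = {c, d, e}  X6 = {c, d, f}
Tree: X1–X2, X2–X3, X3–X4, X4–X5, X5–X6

A tree decomposition must satisfy three properties: every vertex lies in some bag; for every edge, both endpoints lie together in some bag; and for every vertex, the bags containing it form a connected subtree. Here bags containing vertex g are not connected in the tree, so the decomposition is invalid.

No — bags containing vertex g are not connected in the tree.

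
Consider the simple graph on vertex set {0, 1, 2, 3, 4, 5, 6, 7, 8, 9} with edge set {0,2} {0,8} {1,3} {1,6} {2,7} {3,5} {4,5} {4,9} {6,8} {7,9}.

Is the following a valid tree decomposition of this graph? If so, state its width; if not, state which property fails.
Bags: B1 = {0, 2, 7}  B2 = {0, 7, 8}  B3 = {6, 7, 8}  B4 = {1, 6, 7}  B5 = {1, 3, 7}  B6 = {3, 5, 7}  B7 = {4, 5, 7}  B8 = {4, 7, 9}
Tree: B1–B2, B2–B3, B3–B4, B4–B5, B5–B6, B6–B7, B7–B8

Every vertex of G appears in some bag (union = {0, 1, 2, 3, 4, 5, 6, 7, 8, 9}); every edge is covered by a bag; and for each vertex v the set of bags containing v is connected in the bag tree. The decomposition is therefore valid. The largest bag has 3 vertices, so the width is 2.

Yes; width 2.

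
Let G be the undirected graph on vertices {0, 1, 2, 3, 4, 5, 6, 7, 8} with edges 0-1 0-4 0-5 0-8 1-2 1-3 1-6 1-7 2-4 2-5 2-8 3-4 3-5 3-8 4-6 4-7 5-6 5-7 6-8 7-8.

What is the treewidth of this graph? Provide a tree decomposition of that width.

Each bag holds 5 vertices, so the decomposition has width 4, which upper-bounds the treewidth. For the lower bound: the 5 vertex sets {3,8}, {5,7}, {0,4}, {1}, {6} are disjoint, each induces a connected subgraph, and every pair is joined by at least one edge of G. Contracting each set to a single vertex therefore yields K_{5} as a minor, and since treewidth is minor-monotone, tw(G) ≥ tw(K_{5}) = 4. Combining the bounds, tw(G) = 4.

Treewidth 4.
One such decomposition:
Bags: B1 = {1, 3, 4, 5, 8}  B2 = {1, 4, 5, 7, 8}  B3 = {0, 1, 4, 5, 8}  B4 = {1, 4, 5, 6, 8}  B5 = {1, 2, 4, 5, 8}
Tree: B1–B2, B2–B3, B3–B4, B4–B5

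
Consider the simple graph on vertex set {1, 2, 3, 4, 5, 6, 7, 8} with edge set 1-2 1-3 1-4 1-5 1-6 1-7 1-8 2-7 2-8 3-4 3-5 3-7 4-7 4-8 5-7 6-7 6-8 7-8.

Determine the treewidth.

3

A width-3 tree decomposition is:
Bags: B1 = {1, 2, 7, 8}  B2 = {1, 6, 7, 8}  B3 = {1, 4, 7, 8}  B4 = {1, 3, 4, 7}  B5 = {1, 3, 5, 7}
Tree: B1–B2, B1–B3, B3–B4, B4–B5
Each bag holds 4 vertices, so the decomposition has width 3, which upper-bounds the treewidth. Conversely, {1, 2, 7, 8} is a clique of size 4, and the vertices of any clique must share a bag in every tree decomposition; so some bag has ≥ 4 vertices and tw(G) ≥ 3. Combining the bounds, tw(G) = 3.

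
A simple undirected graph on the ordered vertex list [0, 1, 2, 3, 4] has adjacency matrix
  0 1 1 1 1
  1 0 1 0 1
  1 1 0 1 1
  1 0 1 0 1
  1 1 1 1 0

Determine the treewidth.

3

A width-3 tree decomposition is:
Bags: B1 = {0, 2, 3, 4}  B2 = {0, 1, 2, 4}
Tree: B1–B2
The largest bag has 4 vertices, giving width 3; this decomposition certifies tw(G) ≤ 3. For the lower bound, the 4 vertices {0, 1, 2, 4} are pairwise adjacent, and any tree decomposition puts a clique entirely inside one bag — forcing width ≥ 3. Combining the bounds, tw(G) = 3.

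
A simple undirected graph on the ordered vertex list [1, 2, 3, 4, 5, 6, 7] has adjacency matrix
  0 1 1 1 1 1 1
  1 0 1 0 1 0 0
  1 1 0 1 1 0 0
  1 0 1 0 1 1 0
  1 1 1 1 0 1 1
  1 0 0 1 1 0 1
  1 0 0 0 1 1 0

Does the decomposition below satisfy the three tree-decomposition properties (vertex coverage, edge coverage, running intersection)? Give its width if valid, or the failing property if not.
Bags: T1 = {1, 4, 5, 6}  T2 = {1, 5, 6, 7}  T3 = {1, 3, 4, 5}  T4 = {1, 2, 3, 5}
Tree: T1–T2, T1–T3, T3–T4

Yes; width 3.

Every vertex of G appears in some bag (union = {1, 2, 3, 4, 5, 6, 7}); every edge is covered by a bag; and for each vertex v the set of bags containing v is connected in the bag tree. The decomposition is therefore valid. The largest bag has 4 vertices, so the width is 3.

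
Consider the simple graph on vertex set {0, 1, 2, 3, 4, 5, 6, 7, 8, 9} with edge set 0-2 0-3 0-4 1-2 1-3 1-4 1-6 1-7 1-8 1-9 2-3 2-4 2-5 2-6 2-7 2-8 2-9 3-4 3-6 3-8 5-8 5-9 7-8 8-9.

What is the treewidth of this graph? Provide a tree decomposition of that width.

Each bag holds 4 vertices, so the decomposition has width 3, which upper-bounds the treewidth. On the other hand G contains the 4-clique {0, 2, 3, 4}. A clique must lie in a single bag of any decomposition, so no decomposition can have width below 3. The upper and lower bounds meet at 3, so that is the treewidth.

Treewidth 3.
Bags: B1 = {1, 2, 3, 8}  B2 = {1, 2, 3, 4}  B3 = {1, 2, 3, 6}  B4 = {1, 2, 8, 9}  B5 = {1, 2, 7, 8}  B6 = {0, 2, 3, 4}  B7 = {2, 5, 8, 9}
Tree: B1–B2, B1–B3, B1–B4, B4–B5, B2–B6, B4–B7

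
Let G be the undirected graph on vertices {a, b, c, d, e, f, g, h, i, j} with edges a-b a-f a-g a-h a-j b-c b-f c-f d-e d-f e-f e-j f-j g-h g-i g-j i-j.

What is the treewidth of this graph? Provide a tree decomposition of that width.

Treewidth 2.
One optimal decomposition is:
Bags: B1 = {e, f, j}  B2 = {d, e, f}  B3 = {a, f, j}  B4 = {a, b, f}  B5 = {a, g, j}  B6 = {g, i, j}  B7 = {a, g, h}  B8 = {b, c, f}
Tree: B1–B2, B1–B3, B3–B4, B3–B5, B5–B6, B5–B7, B4–B8

Every bag has size at most 3, so the width is 3 − 1 = 2 and tw(G) ≤ 2. On the other hand G contains the 3-clique {a, g, j}. A clique must lie in a single bag of any decomposition, so no decomposition can have width below 2. The upper and lower bounds meet at 2, so that is the treewidth.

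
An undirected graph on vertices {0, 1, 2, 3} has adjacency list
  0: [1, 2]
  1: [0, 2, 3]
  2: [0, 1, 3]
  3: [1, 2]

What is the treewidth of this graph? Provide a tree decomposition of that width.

The largest bag has 3 vertices, giving width 2; this decomposition certifies tw(G) ≤ 2. For the lower bound, the 3 vertices {0, 1, 2} are pairwise adjacent, and any tree decomposition puts a clique entirely inside one bag — forcing width ≥ 2. The upper and lower bounds meet at 2, so that is the treewidth.

Treewidth 2.
One optimal decomposition is:
Bags: B1 = {1, 2, 3}  B2 = {0, 1, 2}
Tree: B1–B2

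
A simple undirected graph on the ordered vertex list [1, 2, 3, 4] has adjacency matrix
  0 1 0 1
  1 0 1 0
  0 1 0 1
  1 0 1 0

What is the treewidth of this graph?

2

A width-2 tree decomposition is:
Bags: B1 = {1, 2, 3}  B2 = {1, 3, 4}
Tree: B1–B2
Every bag has size at most 3, so the width is 3 − 1 = 2 and tw(G) ≤ 2. Since 1–2–3–4–1 is a cycle in G, G is not acyclic. Forests are exactly the graphs of treewidth ≤ 1, so tw(G) ≥ 2. Combining the bounds, tw(G) = 2.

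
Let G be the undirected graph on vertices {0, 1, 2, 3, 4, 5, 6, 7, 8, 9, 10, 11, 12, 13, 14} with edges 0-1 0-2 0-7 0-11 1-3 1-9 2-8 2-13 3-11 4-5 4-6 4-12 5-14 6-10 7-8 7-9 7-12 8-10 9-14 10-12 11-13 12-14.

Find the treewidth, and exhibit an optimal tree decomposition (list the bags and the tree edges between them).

Each bag holds 4 vertices, so the decomposition has width 3, which upper-bounds the treewidth. For the lower bound: the 4 vertex sets {4,5,6}, {10}, {12}, {7,8,9,14} are disjoint, each induces a connected subgraph, and every pair is joined by at least one edge of G. Contracting each set to a single vertex therefore yields K_{4} as a minor, and since treewidth is minor-monotone, tw(G) ≥ tw(K_{4}) = 3. The upper and lower bounds meet at 3, so that is the treewidth.

Treewidth 3.
One optimal decomposition is:
Bags: B1 = {4, 5, 6, 10}  B2 = {4, 5, 10, 12}  B3 = {5, 10, 12, 14}  B4 = {8, 10, 12, 14}  B5 = {7, 8, 12, 14}  B6 = {7, 8, 9, 14}  B7 = {2, 7, 8, 9}  B8 = {0, 2, 7, 9}  B9 = {0, 1, 2, 9}  B10 = {0, 1, 2, 13}  B11 = {0, 1, 11, 13}  B12 = {1, 3, 11, 13}
Tree: B1–B2, B2–B3, B3–B4, B4–B5, B5–B6, B6–B7, B7–B8, B8–B9, B9–B10, B10–B11, B11–B12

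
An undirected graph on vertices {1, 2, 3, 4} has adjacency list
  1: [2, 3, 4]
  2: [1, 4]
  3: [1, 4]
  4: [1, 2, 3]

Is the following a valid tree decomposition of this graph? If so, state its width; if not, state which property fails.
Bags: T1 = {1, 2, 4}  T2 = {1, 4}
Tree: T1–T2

A tree decomposition must satisfy three properties: every vertex lies in some bag; for every edge, both endpoints lie together in some bag; and for every vertex, the bags containing it form a connected subtree. Here vertex 3 appears in no bag, so the decomposition is invalid.

No — vertex 3 appears in no bag.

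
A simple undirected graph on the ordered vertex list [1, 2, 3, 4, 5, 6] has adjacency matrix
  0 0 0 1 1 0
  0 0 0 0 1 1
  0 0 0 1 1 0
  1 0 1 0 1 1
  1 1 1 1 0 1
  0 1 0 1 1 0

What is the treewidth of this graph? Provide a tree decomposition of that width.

Treewidth 2.
One such decomposition:
Bags: B1 = {2, 5, 6}  B2 = {4, 5, 6}  B3 = {1, 4, 5}  B4 = {3, 4, 5}
Tree: B1–B2, B2–B3, B3–B4

The largest bag has 3 vertices, giving width 2; this decomposition certifies tw(G) ≤ 2. For the lower bound, the 3 vertices {2, 5, 6} are pairwise adjacent, and any tree decomposition puts a clique entirely inside one bag — forcing width ≥ 2. Hence tw(G) = 2 exactly.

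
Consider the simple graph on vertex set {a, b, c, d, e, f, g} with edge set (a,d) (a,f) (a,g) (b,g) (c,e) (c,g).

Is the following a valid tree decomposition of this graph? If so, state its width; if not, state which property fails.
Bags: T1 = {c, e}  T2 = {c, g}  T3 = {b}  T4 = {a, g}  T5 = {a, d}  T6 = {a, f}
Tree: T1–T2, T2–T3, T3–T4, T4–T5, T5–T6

No — edge (g,b) lies in no bag.

A tree decomposition must satisfy three properties: every vertex lies in some bag; for every edge, both endpoints lie together in some bag; and for every vertex, the bags containing it form a connected subtree. Here edge (g,b) lies in no bag, so the decomposition is invalid.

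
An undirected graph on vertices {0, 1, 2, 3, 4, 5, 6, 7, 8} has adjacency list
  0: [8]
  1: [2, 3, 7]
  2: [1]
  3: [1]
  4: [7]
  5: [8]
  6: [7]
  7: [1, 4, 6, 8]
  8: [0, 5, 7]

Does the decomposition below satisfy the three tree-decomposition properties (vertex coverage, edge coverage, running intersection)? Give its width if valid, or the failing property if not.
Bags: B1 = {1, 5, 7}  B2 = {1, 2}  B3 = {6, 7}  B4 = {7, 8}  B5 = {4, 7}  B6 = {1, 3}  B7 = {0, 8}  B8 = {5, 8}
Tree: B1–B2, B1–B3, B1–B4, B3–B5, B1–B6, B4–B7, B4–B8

A tree decomposition must satisfy three properties: every vertex lies in some bag; for every edge, both endpoints lie together in some bag; and for every vertex, the bags containing it form a connected subtree. Here bags containing vertex 5 are not connected in the tree, so the decomposition is invalid.

No — bags containing vertex 5 are not connected in the tree.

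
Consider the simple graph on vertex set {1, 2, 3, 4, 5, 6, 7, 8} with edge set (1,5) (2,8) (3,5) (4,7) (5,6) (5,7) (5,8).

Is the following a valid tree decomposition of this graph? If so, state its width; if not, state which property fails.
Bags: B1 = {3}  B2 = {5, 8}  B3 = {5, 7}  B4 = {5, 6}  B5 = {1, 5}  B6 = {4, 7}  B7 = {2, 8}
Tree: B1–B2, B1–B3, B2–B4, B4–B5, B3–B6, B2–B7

No — edge (5,3) lies in no bag.

A tree decomposition must satisfy three properties: every vertex lies in some bag; for every edge, both endpoints lie together in some bag; and for every vertex, the bags containing it form a connected subtree. Here edge (5,3) lies in no bag, so the decomposition is invalid.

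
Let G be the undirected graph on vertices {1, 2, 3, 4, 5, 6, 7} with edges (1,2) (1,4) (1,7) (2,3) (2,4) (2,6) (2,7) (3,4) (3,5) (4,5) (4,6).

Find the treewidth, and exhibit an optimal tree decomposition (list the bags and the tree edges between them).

The largest bag has 3 vertices, giving width 2; this decomposition certifies tw(G) ≤ 2. Conversely, {1, 2, 4} is a clique of size 3, and the vertices of any clique must share a bag in every tree decomposition; so some bag has ≥ 3 vertices and tw(G) ≥ 2. Hence tw(G) = 2 exactly.

Treewidth 2.
One optimal decomposition is:
Bags: B1 = {1, 2, 4}  B2 = {2, 3, 4}  B3 = {2, 4, 6}  B4 = {1, 2, 7}  B5 = {3, 4, 5}
Tree: B1–B2, B2–B3, B1–B4, B2–B5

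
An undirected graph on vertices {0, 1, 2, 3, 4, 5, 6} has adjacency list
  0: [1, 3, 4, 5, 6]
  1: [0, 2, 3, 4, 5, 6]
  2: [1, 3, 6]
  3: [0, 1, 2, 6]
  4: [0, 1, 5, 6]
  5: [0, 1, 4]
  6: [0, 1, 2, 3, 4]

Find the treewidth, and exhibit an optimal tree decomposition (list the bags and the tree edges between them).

Treewidth 3.
Bags: B1 = {0, 1, 3, 6}  B2 = {0, 1, 4, 6}  B3 = {0, 1, 4, 5}  B4 = {1, 2, 3, 6}
Tree: B1–B2, B2–B3, B1–B4

Each bag holds 4 vertices, so the decomposition has width 3, which upper-bounds the treewidth. Conversely, {0, 1, 3, 6} is a clique of size 4, and the vertices of any clique must share a bag in every tree decomposition; so some bag has ≥ 4 vertices and tw(G) ≥ 3. The upper and lower bounds meet at 3, so that is the treewidth.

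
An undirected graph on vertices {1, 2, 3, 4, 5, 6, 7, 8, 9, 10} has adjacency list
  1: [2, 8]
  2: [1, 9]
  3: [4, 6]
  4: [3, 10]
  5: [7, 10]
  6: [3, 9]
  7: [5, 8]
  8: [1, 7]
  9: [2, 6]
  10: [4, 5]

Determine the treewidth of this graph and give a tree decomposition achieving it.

Treewidth 2.
One optimal decomposition is:
Bags: B1 = {3, 4, 6}  B2 = {4, 6, 9}  B3 = {2, 4, 9}  B4 = {1, 2, 4}  B5 = {1, 4, 8}  B6 = {4, 7, 8}  B7 = {4, 5, 7}  B8 = {4, 5, 10}
Tree: B1–B2, B2–B3, B3–B4, B4–B5, B5–B6, B6–B7, B7–B8

Every bag has size at most 3, so the width is 3 − 1 = 2 and tw(G) ≤ 2. For the lower bound, G contains the cycle 4–3–6–9–2–1–8–7–5–10–4, so G is not a forest; only forests have treewidth ≤ 1, hence tw(G) ≥ 2. Hence tw(G) = 2 exactly.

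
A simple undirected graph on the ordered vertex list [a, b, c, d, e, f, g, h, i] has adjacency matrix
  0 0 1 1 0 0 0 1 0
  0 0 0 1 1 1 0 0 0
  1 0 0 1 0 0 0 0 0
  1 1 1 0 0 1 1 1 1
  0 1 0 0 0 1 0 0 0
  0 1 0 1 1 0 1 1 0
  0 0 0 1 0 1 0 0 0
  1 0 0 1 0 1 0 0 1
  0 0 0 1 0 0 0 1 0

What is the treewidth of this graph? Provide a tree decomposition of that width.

Every bag has size at most 3, so the width is 3 − 1 = 2 and tw(G) ≤ 2. For the lower bound, the 3 vertices {a, d, h} are pairwise adjacent, and any tree decomposition puts a clique entirely inside one bag — forcing width ≥ 2. Combining the bounds, tw(G) = 2.

Treewidth 2.
One optimal decomposition is:
Bags: B1 = {d, f, g}  B2 = {b, d, f}  B3 = {b, e, f}  B4 = {d, f, h}  B5 = {a, d, h}  B6 = {a, c, d}  B7 = {d, h, i}
Tree: B1–B2, B2–B3, B1–B4, B4–B5, B5–B6, B4–B7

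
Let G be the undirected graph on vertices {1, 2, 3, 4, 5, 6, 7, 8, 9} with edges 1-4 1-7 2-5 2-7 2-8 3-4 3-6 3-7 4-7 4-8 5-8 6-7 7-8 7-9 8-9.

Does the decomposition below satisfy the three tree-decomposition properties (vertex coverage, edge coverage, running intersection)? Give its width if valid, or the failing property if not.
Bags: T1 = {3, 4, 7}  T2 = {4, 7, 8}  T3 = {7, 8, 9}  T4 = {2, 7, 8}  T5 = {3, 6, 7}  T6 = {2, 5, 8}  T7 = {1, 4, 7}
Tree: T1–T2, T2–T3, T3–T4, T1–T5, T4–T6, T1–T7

Every vertex of G appears in some bag (union = {1, 2, 3, 4, 5, 6, 7, 8, 9}); every edge is covered by a bag; and for each vertex v the set of bags containing v is connected in the bag tree. The decomposition is therefore valid. The largest bag has 3 vertices, so the width is 2.

Yes; width 2.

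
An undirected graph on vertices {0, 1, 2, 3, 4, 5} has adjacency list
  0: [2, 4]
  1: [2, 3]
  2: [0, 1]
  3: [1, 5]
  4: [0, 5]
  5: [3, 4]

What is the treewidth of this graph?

A width-2 tree decomposition is:
Bags: B1 = {1, 3, 5}  B2 = {1, 2, 5}  B3 = {0, 2, 5}  B4 = {0, 4, 5}
Tree: B1–B2, B2–B3, B3–B4
The largest bag has 3 vertices, giving width 2; this decomposition certifies tw(G) ≤ 2. For the lower bound, G contains the cycle 5–3–1–2–0–4–5, so G is not a forest; only forests have treewidth ≤ 1, hence tw(G) ≥ 2. The upper and lower bounds meet at 2, so that is the treewidth.

2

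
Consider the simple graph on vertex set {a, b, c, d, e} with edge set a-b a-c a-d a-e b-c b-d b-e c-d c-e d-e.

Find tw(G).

4

A width-4 tree decomposition is:
Bags: B1 = {a, b, c, d, e}
Tree: (single bag)
With just one bag of size 5, the width is 5 − 1 = 4, so tw(G) ≤ 4. For the lower bound, the 5 vertices {a, b, c, d, e} are pairwise adjacent, and any tree decomposition puts a clique entirely inside one bag — forcing width ≥ 4. Hence tw(G) = 4 exactly.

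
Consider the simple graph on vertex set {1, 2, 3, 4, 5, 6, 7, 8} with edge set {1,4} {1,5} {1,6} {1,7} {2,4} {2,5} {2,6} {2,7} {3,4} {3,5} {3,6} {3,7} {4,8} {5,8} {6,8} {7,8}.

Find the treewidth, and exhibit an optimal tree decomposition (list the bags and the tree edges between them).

Treewidth 4.
One such decomposition:
Bags: B1 = {1, 2, 3, 4, 8}  B2 = {1, 2, 3, 5, 8}  B3 = {1, 2, 3, 7, 8}  B4 = {1, 2, 3, 6, 8}
Tree: B1–B2, B2–B3, B3–B4

Each bag holds 5 vertices, so the decomposition has width 4, which upper-bounds the treewidth. For the lower bound: the 5 vertex sets {3,4}, {1,5}, {7,8}, {2}, {6} are disjoint, each induces a connected subgraph, and every pair is joined by at least one edge of G. Contracting each set to a single vertex therefore yields K_{5} as a minor, and since treewidth is minor-monotone, tw(G) ≥ tw(K_{5}) = 4. Combining the bounds, tw(G) = 4.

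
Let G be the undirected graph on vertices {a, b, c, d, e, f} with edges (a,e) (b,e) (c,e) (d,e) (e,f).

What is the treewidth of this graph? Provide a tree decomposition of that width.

Each bag holds 2 vertices, so the decomposition has width 1, which upper-bounds the treewidth. Any graph with an edge has treewidth ≥ 1, and G has the edge b–e. The upper and lower bounds meet at 1, so that is the treewidth.

Treewidth 1.
Bags: B1 = {b, e}  B2 = {a, e}  B3 = {e, f}  B4 = {d, e}  B5 = {c, e}
Tree: B1–B2, B1–B3, B2–B4, B4–B5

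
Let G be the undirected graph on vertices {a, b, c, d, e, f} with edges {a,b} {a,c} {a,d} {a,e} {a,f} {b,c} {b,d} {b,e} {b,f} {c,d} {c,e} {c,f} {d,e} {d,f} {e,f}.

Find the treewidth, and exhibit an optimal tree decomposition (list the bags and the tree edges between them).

Treewidth 5.
One such decomposition:
Bags: B1 = {a, b, c, d, e, f}
Tree: (single bag)

With just one bag of size 6, the width is 6 − 1 = 5, so tw(G) ≤ 5. On the other hand G contains the 6-clique {a, b, c, d, e, f}. A clique must lie in a single bag of any decomposition, so no decomposition can have width below 5. The upper and lower bounds meet at 5, so that is the treewidth.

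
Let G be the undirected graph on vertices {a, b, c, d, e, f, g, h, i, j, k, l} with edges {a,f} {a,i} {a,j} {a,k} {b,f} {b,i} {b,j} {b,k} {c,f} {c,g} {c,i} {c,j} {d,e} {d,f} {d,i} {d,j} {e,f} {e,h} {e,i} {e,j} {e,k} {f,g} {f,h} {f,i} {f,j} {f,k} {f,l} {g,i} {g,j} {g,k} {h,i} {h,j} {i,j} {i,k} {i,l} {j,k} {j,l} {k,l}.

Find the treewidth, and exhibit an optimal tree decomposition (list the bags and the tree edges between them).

Each bag holds 5 vertices, so the decomposition has width 4, which upper-bounds the treewidth. For the lower bound, the 5 vertices {d, e, f, i, j} are pairwise adjacent, and any tree decomposition puts a clique entirely inside one bag — forcing width ≥ 4. Combining the bounds, tw(G) = 4.

Treewidth 4.
Bags: B1 = {e, f, i, j, k}  B2 = {a, f, i, j, k}  B3 = {b, f, i, j, k}  B4 = {d, e, f, i, j}  B5 = {e, f, h, i, j}  B6 = {f, g, i, j, k}  B7 = {f, i, j, k, l}  B8 = {c, f, g, i, j}
Tree: B1–B2, B1–B3, B1–B4, B1–B5, B1–B6, B3–B7, B6–B8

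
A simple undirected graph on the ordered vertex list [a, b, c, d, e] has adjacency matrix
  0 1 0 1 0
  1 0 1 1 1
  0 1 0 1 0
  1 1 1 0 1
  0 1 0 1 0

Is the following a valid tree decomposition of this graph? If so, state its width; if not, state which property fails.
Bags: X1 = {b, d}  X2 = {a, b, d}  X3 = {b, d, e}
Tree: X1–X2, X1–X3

No — vertex c appears in no bag.

A tree decomposition must satisfy three properties: every vertex lies in some bag; for every edge, both endpoints lie together in some bag; and for every vertex, the bags containing it form a connected subtree. Here vertex c appears in no bag, so the decomposition is invalid.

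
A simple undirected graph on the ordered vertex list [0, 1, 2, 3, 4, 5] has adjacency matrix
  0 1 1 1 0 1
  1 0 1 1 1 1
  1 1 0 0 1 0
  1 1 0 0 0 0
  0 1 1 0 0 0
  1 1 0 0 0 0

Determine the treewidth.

A width-2 tree decomposition is:
Bags: B1 = {0, 1, 2}  B2 = {0, 1, 5}  B3 = {0, 1, 3}  B4 = {1, 2, 4}
Tree: B1–B2, B2–B3, B1–B4
Every bag has size at most 3, so the width is 3 − 1 = 2 and tw(G) ≤ 2. On the other hand G contains the 3-clique {0, 1, 2}. A clique must lie in a single bag of any decomposition, so no decomposition can have width below 2. The upper and lower bounds meet at 2, so that is the treewidth.

2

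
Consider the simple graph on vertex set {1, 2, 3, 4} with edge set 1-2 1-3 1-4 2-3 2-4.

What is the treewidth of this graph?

2

A width-2 tree decomposition is:
Bags: B1 = {1, 2, 3}  B2 = {1, 2, 4}
Tree: B1–B2
The largest bag has 3 vertices, giving width 2; this decomposition certifies tw(G) ≤ 2. On the other hand G contains the 3-clique {1, 2, 3}. A clique must lie in a single bag of any decomposition, so no decomposition can have width below 2. Hence tw(G) = 2 exactly.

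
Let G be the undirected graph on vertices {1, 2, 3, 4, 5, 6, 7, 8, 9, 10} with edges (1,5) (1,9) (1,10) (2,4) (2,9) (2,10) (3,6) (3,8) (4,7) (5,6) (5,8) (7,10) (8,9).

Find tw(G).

A width-2 tree decomposition is:
Bags: B1 = {3, 5, 6}  B2 = {3, 5, 8}  B3 = {1, 5, 8}  B4 = {1, 8, 9}  B5 = {1, 9, 10}  B6 = {2, 9, 10}  B7 = {2, 7, 10}  B8 = {2, 4, 7}
Tree: B1–B2, B2–B3, B3–B4, B4–B5, B5–B6, B6–B7, B7–B8
The largest bag has 3 vertices, giving width 2; this decomposition certifies tw(G) ≤ 2. For the lower bound, G contains the cycle 6–3–8–5–6, so G is not a forest; only forests have treewidth ≤ 1, hence tw(G) ≥ 2. Hence tw(G) = 2 exactly.

2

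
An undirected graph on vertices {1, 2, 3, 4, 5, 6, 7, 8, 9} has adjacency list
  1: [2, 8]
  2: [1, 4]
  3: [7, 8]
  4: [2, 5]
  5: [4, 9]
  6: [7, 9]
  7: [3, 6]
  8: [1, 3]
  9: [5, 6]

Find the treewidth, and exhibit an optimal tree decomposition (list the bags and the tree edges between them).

Every bag has size at most 3, so the width is 3 − 1 = 2 and tw(G) ≤ 2. The edges 9–5–4–2–1–8–3–7–6–9 form a cycle, so G is not a tree and its treewidth is at least 2. Combining the bounds, tw(G) = 2.

Treewidth 2.
Bags: B1 = {4, 5, 9}  B2 = {2, 4, 9}  B3 = {1, 2, 9}  B4 = {1, 8, 9}  B5 = {3, 8, 9}  B6 = {3, 7, 9}  B7 = {6, 7, 9}
Tree: B1–B2, B2–B3, B3–B4, B4–B5, B5–B6, B6–B7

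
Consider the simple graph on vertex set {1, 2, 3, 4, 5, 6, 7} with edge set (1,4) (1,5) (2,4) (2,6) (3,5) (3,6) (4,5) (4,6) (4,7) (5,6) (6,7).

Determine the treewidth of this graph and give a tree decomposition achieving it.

Treewidth 2.
One optimal decomposition is:
Bags: B1 = {4, 5, 6}  B2 = {4, 6, 7}  B3 = {2, 4, 6}  B4 = {1, 4, 5}  B5 = {3, 5, 6}
Tree: B1–B2, B2–B3, B1–B4, B1–B5

Every bag has size at most 3, so the width is 3 − 1 = 2 and tw(G) ≤ 2. On the other hand G contains the 3-clique {3, 5, 6}. A clique must lie in a single bag of any decomposition, so no decomposition can have width below 2. Hence tw(G) = 2 exactly.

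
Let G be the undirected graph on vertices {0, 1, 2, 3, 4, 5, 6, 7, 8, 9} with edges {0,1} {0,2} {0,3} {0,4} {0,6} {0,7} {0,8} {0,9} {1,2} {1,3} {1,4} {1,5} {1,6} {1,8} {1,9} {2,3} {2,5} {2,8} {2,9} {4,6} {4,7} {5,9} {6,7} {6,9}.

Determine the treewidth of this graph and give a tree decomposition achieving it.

Every bag has size at most 4, so the width is 4 − 1 = 3 and tw(G) ≤ 3. For the lower bound, the 4 vertices {0, 1, 2, 8} are pairwise adjacent, and any tree decomposition puts a clique entirely inside one bag — forcing width ≥ 3. Hence tw(G) = 3 exactly.

Treewidth 3.
One optimal decomposition is:
Bags: B1 = {0, 1, 6, 9}  B2 = {0, 1, 2, 9}  B3 = {0, 1, 4, 6}  B4 = {1, 2, 5, 9}  B5 = {0, 4, 6, 7}  B6 = {0, 1, 2, 8}  B7 = {0, 1, 2, 3}
Tree: B1–B2, B1–B3, B2–B4, B3–B5, B2–B6, B2–B7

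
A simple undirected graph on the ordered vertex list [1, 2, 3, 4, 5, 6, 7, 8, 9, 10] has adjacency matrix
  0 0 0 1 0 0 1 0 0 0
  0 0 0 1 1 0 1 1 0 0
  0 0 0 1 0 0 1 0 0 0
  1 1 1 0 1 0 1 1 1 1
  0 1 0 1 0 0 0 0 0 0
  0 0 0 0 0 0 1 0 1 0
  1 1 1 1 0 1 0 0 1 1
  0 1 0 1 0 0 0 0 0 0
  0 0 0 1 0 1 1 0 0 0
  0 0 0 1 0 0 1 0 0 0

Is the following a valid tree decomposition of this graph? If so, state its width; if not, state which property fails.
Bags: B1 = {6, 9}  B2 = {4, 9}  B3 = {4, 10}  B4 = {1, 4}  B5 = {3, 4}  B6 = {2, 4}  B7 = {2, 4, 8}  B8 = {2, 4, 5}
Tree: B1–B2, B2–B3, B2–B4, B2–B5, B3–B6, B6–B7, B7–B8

No — vertex 7 appears in no bag.

A tree decomposition must satisfy three properties: every vertex lies in some bag; for every edge, both endpoints lie together in some bag; and for every vertex, the bags containing it form a connected subtree. Here vertex 7 appears in no bag, so the decomposition is invalid.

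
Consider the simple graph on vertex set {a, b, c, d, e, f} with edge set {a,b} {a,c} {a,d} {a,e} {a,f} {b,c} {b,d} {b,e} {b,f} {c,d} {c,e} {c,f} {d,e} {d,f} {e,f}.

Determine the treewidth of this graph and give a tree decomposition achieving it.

With just one bag of size 6, the width is 6 − 1 = 5, so tw(G) ≤ 5. For the lower bound, the 6 vertices {a, b, c, d, e, f} are pairwise adjacent, and any tree decomposition puts a clique entirely inside one bag — forcing width ≥ 5. Hence tw(G) = 5 exactly.

Treewidth 5.
One optimal decomposition is:
Bags: B1 = {a, b, c, d, e, f}
Tree: (single bag)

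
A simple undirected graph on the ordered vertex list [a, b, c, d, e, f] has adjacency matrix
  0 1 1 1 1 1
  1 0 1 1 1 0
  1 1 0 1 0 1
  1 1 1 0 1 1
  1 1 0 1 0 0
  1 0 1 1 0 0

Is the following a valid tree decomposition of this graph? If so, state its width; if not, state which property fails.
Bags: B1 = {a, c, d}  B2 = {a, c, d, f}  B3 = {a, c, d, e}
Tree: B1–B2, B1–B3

A tree decomposition must satisfy three properties: every vertex lies in some bag; for every edge, both endpoints lie together in some bag; and for every vertex, the bags containing it form a connected subtree. Here vertex b appears in no bag, so the decomposition is invalid.

No — vertex b appears in no bag.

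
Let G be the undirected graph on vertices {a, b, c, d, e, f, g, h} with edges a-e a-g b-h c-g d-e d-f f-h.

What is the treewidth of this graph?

1

A width-1 tree decomposition is:
Bags: B1 = {c, g}  B2 = {a, g}  B3 = {a, e}  B4 = {d, e}  B5 = {d, f}  B6 = {f, h}  B7 = {b, h}
Tree: B1–B2, B2–B3, B3–B4, B4–B5, B5–B6, B6–B7
Each bag holds 2 vertices, so the decomposition has width 1, which upper-bounds the treewidth. G has an edge, so its treewidth is at least 1. Therefore the treewidth is 1.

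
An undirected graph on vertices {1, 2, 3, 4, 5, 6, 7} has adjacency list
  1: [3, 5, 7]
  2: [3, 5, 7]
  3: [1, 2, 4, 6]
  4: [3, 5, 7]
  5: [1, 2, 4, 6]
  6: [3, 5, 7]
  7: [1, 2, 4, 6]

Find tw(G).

A width-3 tree decomposition is:
Bags: B1 = {2, 3, 5, 7}  B2 = {3, 5, 6, 7}  B3 = {3, 4, 5, 7}  B4 = {1, 3, 5, 7}
Tree: B1–B2, B2–B3, B3–B4
Every bag has size at most 4, so the width is 4 − 1 = 3 and tw(G) ≤ 3. For the lower bound: the 4 vertex sets {2,5}, {6,7}, {3}, {4} are disjoint, each induces a connected subgraph, and every pair is joined by at least one edge of G. Contracting each set to a single vertex therefore yields K_{4} as a minor, and since treewidth is minor-monotone, tw(G) ≥ tw(K_{4}) = 3. Combining the bounds, tw(G) = 3.

3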